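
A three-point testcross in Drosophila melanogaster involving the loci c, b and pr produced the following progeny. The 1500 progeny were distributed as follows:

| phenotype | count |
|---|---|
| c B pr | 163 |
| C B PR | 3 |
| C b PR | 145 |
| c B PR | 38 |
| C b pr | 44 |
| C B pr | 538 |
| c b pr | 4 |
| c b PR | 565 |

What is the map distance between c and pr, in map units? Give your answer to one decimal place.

21.0 map units

The two most frequent reciprocal classes, C B pr and c b PR, are the parental types, so the F1 was C B pr / c b PR.
The two rarest classes, C B PR and c b pr, are the double crossovers. Comparing them with the parentals, only the pr allele has switched, so pr is the middle locus and the order is c – pr – b.
Crossovers in the c–pr interval produce the single-crossover classes c B pr and C b PR (163 + 145 = 308) plus the double crossovers (7).
RF(c–pr) = (308 + 7) / 1500 = 315/1500 = 0.2100 → 21.0 map units.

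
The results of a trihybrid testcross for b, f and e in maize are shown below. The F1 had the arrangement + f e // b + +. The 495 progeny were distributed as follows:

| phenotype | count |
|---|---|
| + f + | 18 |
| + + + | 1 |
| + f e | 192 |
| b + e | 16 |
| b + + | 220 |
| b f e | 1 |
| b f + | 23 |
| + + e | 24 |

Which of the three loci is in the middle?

The two rarest classes, b f e and + + +, are the double crossovers. Comparing them with the parentals, only the b allele has switched, so b is the middle locus and the order is f – b – e.

b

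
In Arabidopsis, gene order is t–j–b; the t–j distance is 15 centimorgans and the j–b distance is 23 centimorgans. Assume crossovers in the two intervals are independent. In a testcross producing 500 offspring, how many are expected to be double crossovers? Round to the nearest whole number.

Map distances give recombination frequencies of 0.150 and 0.230 for the two intervals.
With no interference, expected double-crossover frequency = 0.150 × 0.230 = 0.03450.
Expected number = 0.03450 × 500 = 17.25 ≈ 17.

17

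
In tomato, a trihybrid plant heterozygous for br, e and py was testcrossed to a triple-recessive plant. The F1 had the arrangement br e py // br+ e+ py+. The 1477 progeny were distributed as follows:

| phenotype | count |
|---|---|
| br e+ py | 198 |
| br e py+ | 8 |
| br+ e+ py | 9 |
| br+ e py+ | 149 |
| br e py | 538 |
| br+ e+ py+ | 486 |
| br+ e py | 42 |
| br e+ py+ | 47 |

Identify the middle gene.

The two rarest classes, br e py+ and br+ e+ py, are the double crossovers. Comparing them with the parentals, only the py allele has switched, so py is the middle locus and the order is e – py – br.

py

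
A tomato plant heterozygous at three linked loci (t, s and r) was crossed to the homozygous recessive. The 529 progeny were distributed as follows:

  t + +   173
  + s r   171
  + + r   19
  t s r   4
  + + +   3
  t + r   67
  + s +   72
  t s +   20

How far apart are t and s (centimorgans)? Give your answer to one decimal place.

8.7 centimorgans

The two most frequent reciprocal classes, t + + and + s r, are the parental types, so the F1 was t + + / + s r.
The two rarest classes, + + + and t s r, are the double crossovers. Comparing them with the parentals, only the t allele has switched, so t is the middle locus and the order is s – t – r.
Crossovers in the s–t interval produce the single-crossover classes t s + and + + r (20 + 19 = 39) plus the double crossovers (7).
RF(s–t) = (39 + 7) / 529 = 46/529 = 0.0870 → 8.7 centimorgans.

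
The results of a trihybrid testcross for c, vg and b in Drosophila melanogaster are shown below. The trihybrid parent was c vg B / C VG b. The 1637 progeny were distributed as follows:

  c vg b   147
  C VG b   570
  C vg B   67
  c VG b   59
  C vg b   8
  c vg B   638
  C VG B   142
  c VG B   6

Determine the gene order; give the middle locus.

The two rarest classes, c VG B and C vg b, are the double crossovers. Comparing them with the parentals, only the vg allele has switched, so vg is the middle locus and the order is c – vg – b.

vg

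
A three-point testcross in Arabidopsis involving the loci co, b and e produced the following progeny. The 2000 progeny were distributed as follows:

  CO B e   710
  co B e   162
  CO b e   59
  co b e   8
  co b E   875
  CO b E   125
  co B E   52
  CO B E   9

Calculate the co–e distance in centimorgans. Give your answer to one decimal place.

The two most frequent reciprocal classes, CO B e and co b E, are the parental types, so the F1 was CO B e / co b E.
The two rarest classes, CO B E and co b e, are the double crossovers. Comparing them with the parentals, only the e allele has switched, so e is the middle locus and the order is b – e – co.
Crossovers in the e–co interval produce the single-crossover classes co B e and CO b E (162 + 125 = 287) plus the double crossovers (17).
RF(e–co) = (287 + 17) / 2000 = 304/2000 = 0.1520 → 15.2 centimorgans.

15.2 centimorgans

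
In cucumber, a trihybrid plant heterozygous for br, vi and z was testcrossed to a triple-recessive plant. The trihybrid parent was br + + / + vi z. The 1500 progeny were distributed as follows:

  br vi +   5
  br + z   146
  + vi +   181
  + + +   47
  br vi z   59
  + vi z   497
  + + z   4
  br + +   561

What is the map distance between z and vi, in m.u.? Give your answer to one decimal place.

22.4 m.u.

The two rarest classes, br vi + and + + z, are the double crossovers. Comparing them with the parentals, only the vi allele has switched, so vi is the middle locus and the order is z – vi – br.
Crossovers in the z–vi interval produce the single-crossover classes br + z and + vi + (146 + 181 = 327) plus the double crossovers (9).
RF(z–vi) = (327 + 9) / 1500 = 336/1500 = 0.2240 → 22.4 m.u.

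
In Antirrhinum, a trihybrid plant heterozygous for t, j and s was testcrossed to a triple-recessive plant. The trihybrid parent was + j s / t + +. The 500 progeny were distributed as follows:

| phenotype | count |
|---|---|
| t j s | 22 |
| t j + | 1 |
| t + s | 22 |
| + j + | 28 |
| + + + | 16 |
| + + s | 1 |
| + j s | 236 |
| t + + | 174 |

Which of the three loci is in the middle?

The two rarest classes, + + s and t j +, are the double crossovers. Comparing them with the parentals, only the j allele has switched, so j is the middle locus and the order is s – j – t.

j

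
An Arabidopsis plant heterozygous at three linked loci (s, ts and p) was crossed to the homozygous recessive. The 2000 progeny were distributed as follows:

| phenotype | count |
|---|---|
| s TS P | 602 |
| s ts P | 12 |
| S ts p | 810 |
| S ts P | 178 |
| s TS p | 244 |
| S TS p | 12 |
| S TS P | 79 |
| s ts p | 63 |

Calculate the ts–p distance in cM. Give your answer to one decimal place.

22.3 cM

The two most frequent reciprocal classes, S ts p and s TS P, are the parental types, so the F1 was S ts p / s TS P.
The two rarest classes, S TS p and s ts P, are the double crossovers. Comparing them with the parentals, only the ts allele has switched, so ts is the middle locus and the order is s – ts – p.
Crossovers in the ts–p interval produce the single-crossover classes S ts P and s TS p (178 + 244 = 422) plus the double crossovers (24).
RF(ts–p) = (422 + 24) / 2000 = 446/2000 = 0.2230 → 22.3 cM.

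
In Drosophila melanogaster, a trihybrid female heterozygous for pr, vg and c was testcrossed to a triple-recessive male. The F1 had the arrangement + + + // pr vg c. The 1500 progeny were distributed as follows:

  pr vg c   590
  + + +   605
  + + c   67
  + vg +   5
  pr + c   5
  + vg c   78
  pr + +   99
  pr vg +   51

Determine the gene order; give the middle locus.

The two rarest classes, + vg + and pr + c, are the double crossovers. Comparing them with the parentals, only the vg allele has switched, so vg is the middle locus and the order is c – vg – pr.

vg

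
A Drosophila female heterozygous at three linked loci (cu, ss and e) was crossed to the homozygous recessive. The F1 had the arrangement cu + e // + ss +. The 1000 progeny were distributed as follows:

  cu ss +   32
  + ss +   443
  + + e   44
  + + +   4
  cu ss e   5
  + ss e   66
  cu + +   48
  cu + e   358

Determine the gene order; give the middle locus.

The two rarest classes, cu ss e and + + +, are the double crossovers. Comparing them with the parentals, only the ss allele has switched, so ss is the middle locus and the order is cu – ss – e.

ss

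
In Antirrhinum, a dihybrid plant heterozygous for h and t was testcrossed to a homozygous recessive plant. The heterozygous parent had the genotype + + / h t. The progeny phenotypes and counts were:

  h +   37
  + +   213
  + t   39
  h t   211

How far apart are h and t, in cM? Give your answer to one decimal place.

The recombinant classes are + t and h +: 39 + 37 = 76.
Recombination frequency = 76/500 = 0.1520 ≈ 15.2%, i.e. 15.2 cM.

15.2 cM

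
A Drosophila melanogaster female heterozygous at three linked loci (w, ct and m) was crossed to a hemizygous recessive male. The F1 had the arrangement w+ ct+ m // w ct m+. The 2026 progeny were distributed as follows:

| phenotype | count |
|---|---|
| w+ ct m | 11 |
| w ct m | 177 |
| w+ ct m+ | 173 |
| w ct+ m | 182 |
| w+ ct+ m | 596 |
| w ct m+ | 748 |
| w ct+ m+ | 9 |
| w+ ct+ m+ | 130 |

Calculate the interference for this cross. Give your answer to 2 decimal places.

The two rarest classes, w+ ct m and w ct+ m+, are the double crossovers. Comparing them with the parentals, only the ct allele has switched, so ct is the middle locus and the order is w – ct – m.
w–ct: (355 + 20)/2026 = 0.1851; ct–m: (307 + 20)/2026 = 0.1614.
Expected DCO frequency = 0.1851 × 0.1614 ≈ 0.02988; observed = 20/2026 ≈ 0.00987.
Coefficient of coincidence = 0.00987/0.02988 ≈ 0.33; interference = 1 − 0.33 = 0.67.

0.67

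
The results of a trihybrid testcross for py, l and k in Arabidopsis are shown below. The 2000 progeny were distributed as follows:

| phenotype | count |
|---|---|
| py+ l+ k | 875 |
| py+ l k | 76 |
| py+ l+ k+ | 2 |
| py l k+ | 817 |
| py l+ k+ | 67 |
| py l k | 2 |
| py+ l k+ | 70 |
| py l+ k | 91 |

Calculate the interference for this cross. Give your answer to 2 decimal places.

0.67

The two most frequent reciprocal classes, py l k+ and py+ l+ k, are the parental types, so the F1 was py l k+ / py+ l+ k.
The two rarest classes, py l k and py+ l+ k+, are the double crossovers. Comparing them with the parentals, only the k allele has switched, so k is the middle locus and the order is l – k – py.
l–k: (143 + 4)/2000 = 0.0735; k–py: (161 + 4)/2000 = 0.0825.
Expected DCO frequency = 0.0735 × 0.0825 ≈ 0.00606; observed = 4/2000 ≈ 0.00200.
Coefficient of coincidence = 0.00200/0.00606 ≈ 0.33; interference = 1 − 0.33 = 0.67.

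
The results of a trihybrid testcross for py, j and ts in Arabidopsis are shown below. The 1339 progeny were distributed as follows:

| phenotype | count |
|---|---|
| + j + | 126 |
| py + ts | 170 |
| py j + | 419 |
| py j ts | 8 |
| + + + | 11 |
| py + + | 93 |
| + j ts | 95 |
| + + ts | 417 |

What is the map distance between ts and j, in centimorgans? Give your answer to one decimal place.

15.5 centimorgans

The two most frequent reciprocal classes, + + ts and py j +, are the parental types, so the F1 was + + ts / py j +.
The two rarest classes, + + + and py j ts, are the double crossovers. Comparing them with the parentals, only the ts allele has switched, so ts is the middle locus and the order is j – ts – py.
Crossovers in the j–ts interval produce the single-crossover classes + j ts and py + + (95 + 93 = 188) plus the double crossovers (19).
RF(j–ts) = (188 + 19) / 1339 = 207/1339 = 0.1546 → 15.5 centimorgans.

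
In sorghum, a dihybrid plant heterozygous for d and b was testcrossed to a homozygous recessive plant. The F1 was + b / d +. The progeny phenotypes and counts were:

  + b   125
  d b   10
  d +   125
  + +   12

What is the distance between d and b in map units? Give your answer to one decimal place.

The recombinant classes are + + and d b: 12 + 10 = 22.
Recombination frequency = 22/272 = 0.0809 ≈ 8.1%, i.e. 8.1 map units.

8.1 map units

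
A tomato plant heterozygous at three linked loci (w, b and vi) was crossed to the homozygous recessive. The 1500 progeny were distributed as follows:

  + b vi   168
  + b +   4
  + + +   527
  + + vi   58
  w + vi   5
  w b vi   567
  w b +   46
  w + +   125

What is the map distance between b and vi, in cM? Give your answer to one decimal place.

The two most frequent reciprocal classes, + + + and w b vi, are the parental types, so the F1 was + + + / w b vi.
The two rarest classes, + b + and w + vi, are the double crossovers. Comparing them with the parentals, only the b allele has switched, so b is the middle locus and the order is w – b – vi.
Crossovers in the b–vi interval produce the single-crossover classes + + vi and w b + (58 + 46 = 104) plus the double crossovers (9).
RF(b–vi) = (104 + 9) / 1500 = 113/1500 = 0.0753 → 7.5 cM.

7.5 cM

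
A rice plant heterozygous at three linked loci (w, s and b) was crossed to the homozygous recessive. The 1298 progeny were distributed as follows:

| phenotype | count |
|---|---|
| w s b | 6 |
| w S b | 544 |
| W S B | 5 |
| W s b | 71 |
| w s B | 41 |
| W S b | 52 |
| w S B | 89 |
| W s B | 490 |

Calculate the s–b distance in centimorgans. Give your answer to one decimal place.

The two most frequent reciprocal classes, W s B and w S b, are the parental types, so the F1 was W s B / w S b.
The two rarest classes, W S B and w s b, are the double crossovers. Comparing them with the parentals, only the s allele has switched, so s is the middle locus and the order is b – s – w.
Crossovers in the b–s interval produce the single-crossover classes W s b and w S B (71 + 89 = 160) plus the double crossovers (11).
RF(b–s) = (160 + 11) / 1298 = 171/1298 = 0.1317 → 13.2 centimorgans.

13.2 centimorgans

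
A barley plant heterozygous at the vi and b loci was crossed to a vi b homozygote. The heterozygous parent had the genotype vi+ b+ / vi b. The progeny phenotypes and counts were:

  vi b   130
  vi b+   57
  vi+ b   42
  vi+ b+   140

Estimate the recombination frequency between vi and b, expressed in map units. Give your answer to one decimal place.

The recombinant classes are vi+ b and vi b+: 42 + 57 = 99.
Recombination frequency = 99/369 = 0.2683 ≈ 26.8%, i.e. 26.8 map units.

26.8 map units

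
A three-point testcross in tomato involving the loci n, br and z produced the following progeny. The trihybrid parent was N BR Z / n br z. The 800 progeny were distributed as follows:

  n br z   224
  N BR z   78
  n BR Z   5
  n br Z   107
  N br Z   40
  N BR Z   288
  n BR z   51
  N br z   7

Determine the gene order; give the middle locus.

n

The two rarest classes, n BR Z and N br z, are the double crossovers. Comparing them with the parentals, only the n allele has switched, so n is the middle locus and the order is br – n – z.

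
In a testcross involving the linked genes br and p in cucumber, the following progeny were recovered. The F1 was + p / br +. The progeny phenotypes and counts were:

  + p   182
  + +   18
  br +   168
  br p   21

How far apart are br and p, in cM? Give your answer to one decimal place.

The recombinant classes are + + and br p: 18 + 21 = 39.
Recombination frequency = 39/389 = 0.1003 ≈ 10.0%, i.e. 10.0 cM.

10.0 cM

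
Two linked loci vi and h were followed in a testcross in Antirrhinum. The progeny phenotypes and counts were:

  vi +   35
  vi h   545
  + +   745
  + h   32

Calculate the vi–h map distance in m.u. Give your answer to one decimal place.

The two most frequent classes, + + (745) and vi h (545), are the parental types, so the F1 was + + / vi h.
The recombinant classes are + h and vi +: 32 + 35 = 67.
Recombination frequency = 67/1357 = 0.0494 ≈ 4.9%, i.e. 4.9 m.u.

4.9 m.u.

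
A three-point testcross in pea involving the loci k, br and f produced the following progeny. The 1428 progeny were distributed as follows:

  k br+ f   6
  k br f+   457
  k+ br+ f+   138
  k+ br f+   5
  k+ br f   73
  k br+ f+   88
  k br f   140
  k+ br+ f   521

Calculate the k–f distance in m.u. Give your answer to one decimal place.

20.2 m.u.

The two most frequent reciprocal classes, k br f+ and k+ br+ f, are the parental types, so the F1 was k br f+ / k+ br+ f.
The two rarest classes, k+ br f+ and k br+ f, are the double crossovers. Comparing them with the parentals, only the k allele has switched, so k is the middle locus and the order is br – k – f.
Crossovers in the k–f interval produce the single-crossover classes k br f and k+ br+ f+ (140 + 138 = 278) plus the double crossovers (11).
RF(k–f) = (278 + 11) / 1428 = 289/1428 = 0.2024 → 20.2 m.u.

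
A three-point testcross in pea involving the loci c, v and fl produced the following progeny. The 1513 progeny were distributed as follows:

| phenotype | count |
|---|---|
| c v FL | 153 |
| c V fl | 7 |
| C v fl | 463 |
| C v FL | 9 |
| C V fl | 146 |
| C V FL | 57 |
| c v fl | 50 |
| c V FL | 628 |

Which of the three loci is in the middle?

The two most frequent reciprocal classes, c V FL and C v fl, are the parental types, so the F1 was c V FL / C v fl.
The two rarest classes, c V fl and C v FL, are the double crossovers. Comparing them with the parentals, only the fl allele has switched, so fl is the middle locus and the order is v – fl – c.

fl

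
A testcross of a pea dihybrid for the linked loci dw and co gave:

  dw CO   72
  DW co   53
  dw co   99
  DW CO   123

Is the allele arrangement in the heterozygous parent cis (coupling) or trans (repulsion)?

The two most frequent classes are DW CO (123) and dw co (99); these are the parental (non-recombinant) types.
So the F1 carried DW CO on one chromosome and dw co on the other — the recessive alleles are on the same chromosome (cis / coupling).

cis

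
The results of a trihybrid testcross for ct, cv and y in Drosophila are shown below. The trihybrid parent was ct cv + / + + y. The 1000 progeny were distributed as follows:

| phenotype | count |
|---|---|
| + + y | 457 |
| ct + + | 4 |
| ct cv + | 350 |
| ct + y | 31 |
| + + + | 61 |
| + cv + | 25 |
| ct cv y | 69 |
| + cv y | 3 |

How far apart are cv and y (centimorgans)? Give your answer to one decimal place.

The two rarest classes, ct + + and + cv y, are the double crossovers. Comparing them with the parentals, only the cv allele has switched, so cv is the middle locus and the order is y – cv – ct.
Crossovers in the y–cv interval produce the single-crossover classes ct cv y and + + + (69 + 61 = 130) plus the double crossovers (7).
RF(y–cv) = (130 + 7) / 1000 = 137/1000 = 0.1370 → 13.7 centimorgans.

13.7 centimorgans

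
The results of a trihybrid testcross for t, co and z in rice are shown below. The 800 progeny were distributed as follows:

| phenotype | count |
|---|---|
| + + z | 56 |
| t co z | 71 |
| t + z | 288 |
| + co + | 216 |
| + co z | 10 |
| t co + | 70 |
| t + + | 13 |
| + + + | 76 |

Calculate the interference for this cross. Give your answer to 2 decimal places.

The two most frequent reciprocal classes, + co + and t + z, are the parental types, so the F1 was + co + / t + z.
The two rarest classes, + co z and t + +, are the double crossovers. Comparing them with the parentals, only the z allele has switched, so z is the middle locus and the order is co – z – t.
co–z: (147 + 23)/800 = 0.2125; z–t: (126 + 23)/800 = 0.1862.
Expected DCO frequency = 0.2125 × 0.1862 ≈ 0.03957; observed = 23/800 ≈ 0.02875.
Coefficient of coincidence = 0.02875/0.03957 ≈ 0.73; interference = 1 − 0.73 = 0.27.

0.27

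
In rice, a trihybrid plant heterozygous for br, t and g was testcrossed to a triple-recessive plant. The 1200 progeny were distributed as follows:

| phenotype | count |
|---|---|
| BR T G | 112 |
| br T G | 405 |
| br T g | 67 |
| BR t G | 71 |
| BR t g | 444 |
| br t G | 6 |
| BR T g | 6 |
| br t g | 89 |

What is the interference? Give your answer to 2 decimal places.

0.55

The two most frequent reciprocal classes, BR t g and br T G, are the parental types, so the F1 was BR t g / br T G.
The two rarest classes, BR T g and br t G, are the double crossovers. Comparing them with the parentals, only the t allele has switched, so t is the middle locus and the order is br – t – g.
br–t: (201 + 12)/1200 = 0.1775; t–g: (138 + 12)/1200 = 0.1250.
Expected DCO frequency = 0.1775 × 0.1250 ≈ 0.02219; observed = 12/1200 ≈ 0.01000.
Coefficient of coincidence = 0.01000/0.02219 ≈ 0.45; interference = 1 − 0.45 = 0.55.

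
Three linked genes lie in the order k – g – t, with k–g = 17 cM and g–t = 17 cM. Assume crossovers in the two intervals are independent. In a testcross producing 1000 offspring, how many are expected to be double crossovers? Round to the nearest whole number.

29

Map distances give recombination frequencies of 0.170 and 0.170 for the two intervals.
With no interference, expected double-crossover frequency = 0.170 × 0.170 = 0.02890.
Expected number = 0.02890 × 1000 = 28.90 ≈ 29.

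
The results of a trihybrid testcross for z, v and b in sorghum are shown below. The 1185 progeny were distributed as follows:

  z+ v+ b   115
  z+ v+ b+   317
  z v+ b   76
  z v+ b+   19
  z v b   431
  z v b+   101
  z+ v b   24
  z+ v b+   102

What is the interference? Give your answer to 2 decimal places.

The two most frequent reciprocal classes, z+ v+ b+ and z v b, are the parental types, so the F1 was z+ v+ b+ / z v b.
The two rarest classes, z v+ b+ and z+ v b, are the double crossovers. Comparing them with the parentals, only the z allele has switched, so z is the middle locus and the order is b – z – v.
b–z: (216 + 43)/1185 = 0.2186; z–v: (178 + 43)/1185 = 0.1865.
Expected DCO frequency = 0.2186 × 0.1865 ≈ 0.04077; observed = 43/1185 ≈ 0.03629.
Coefficient of coincidence = 0.03629/0.04077 ≈ 0.89; interference = 1 − 0.89 = 0.11.

0.11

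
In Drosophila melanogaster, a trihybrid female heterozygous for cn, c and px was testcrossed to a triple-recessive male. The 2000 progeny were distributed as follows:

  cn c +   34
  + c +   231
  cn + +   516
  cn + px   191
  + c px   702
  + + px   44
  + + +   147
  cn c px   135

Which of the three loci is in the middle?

c

The two most frequent reciprocal classes, + c px and cn + +, are the parental types, so the F1 was + c px / cn + +.
The two rarest classes, + + px and cn c +, are the double crossovers. Comparing them with the parentals, only the c allele has switched, so c is the middle locus and the order is px – c – cn.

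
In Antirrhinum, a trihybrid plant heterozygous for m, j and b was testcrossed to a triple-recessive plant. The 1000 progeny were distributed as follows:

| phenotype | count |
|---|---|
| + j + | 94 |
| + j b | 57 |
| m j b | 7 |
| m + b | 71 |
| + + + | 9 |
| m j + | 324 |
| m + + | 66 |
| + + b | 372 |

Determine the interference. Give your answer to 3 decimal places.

0.364

The two most frequent reciprocal classes, + + b and m j +, are the parental types, so the F1 was + + b / m j +.
The two rarest classes, + + + and m j b, are the double crossovers. Comparing them with the parentals, only the b allele has switched, so b is the middle locus and the order is j – b – m.
j–b: (123 + 16)/1000 = 0.1390; b–m: (165 + 16)/1000 = 0.1810.
Expected DCO frequency = 0.1390 × 0.1810 ≈ 0.02516; observed = 16/1000 ≈ 0.01600.
Coefficient of coincidence = 0.01600/0.02516 ≈ 0.636; interference = 1 − 0.636 = 0.364.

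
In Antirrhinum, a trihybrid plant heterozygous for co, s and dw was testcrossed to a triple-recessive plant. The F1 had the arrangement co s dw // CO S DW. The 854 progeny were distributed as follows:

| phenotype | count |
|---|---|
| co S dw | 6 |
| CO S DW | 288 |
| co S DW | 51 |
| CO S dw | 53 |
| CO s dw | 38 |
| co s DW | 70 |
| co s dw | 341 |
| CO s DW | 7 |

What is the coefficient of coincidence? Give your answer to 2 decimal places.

0.80

The two rarest classes, co S dw and CO s DW, are the double crossovers. Comparing them with the parentals, only the s allele has switched, so s is the middle locus and the order is dw – s – co.
dw–s: (123 + 13)/854 = 0.1593; s–co: (89 + 13)/854 = 0.1194.
Expected DCO frequency = 0.1593 × 0.1194 ≈ 0.01902; observed = 13/854 ≈ 0.01522.
Coefficient of coincidence = 0.01522/0.01902 ≈ 0.80.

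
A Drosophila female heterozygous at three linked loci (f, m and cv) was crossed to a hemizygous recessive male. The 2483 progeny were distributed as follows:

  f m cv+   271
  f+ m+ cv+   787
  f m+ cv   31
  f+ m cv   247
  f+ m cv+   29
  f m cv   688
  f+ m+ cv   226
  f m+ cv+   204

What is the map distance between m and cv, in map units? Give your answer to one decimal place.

22.4 map units

The two most frequent reciprocal classes, f+ m+ cv+ and f m cv, are the parental types, so the F1 was f+ m+ cv+ / f m cv.
The two rarest classes, f+ m cv+ and f m+ cv, are the double crossovers. Comparing them with the parentals, only the m allele has switched, so m is the middle locus and the order is f – m – cv.
Crossovers in the m–cv interval produce the single-crossover classes f+ m+ cv and f m cv+ (226 + 271 = 497) plus the double crossovers (60).
RF(m–cv) = (497 + 60) / 2483 = 557/2483 = 0.2243 → 22.4 map units.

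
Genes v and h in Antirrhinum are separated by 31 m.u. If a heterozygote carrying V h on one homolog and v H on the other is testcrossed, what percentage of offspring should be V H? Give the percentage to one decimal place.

A map distance of 31 m.u. corresponds to a recombination frequency of 0.310.
The F1 is V h / v H, so V H is a recombinant gamete class with expected frequency r/2 = 0.310/2 = 0.1550.
That is 0.1550 = 15.5% of the progeny.

15.5%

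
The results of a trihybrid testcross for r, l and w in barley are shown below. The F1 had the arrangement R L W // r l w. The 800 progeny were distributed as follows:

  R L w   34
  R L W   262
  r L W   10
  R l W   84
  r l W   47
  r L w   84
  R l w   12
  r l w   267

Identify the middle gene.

r

The two rarest classes, r L W and R l w, are the double crossovers. Comparing them with the parentals, only the r allele has switched, so r is the middle locus and the order is w – r – l.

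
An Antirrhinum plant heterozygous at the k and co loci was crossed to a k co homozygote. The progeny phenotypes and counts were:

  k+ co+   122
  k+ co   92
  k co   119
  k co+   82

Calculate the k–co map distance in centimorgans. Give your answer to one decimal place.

41.9 centimorgans

The two most frequent classes, k+ co+ (122) and k co (119), are the parental types, so the F1 was k+ co+ / k co.
The recombinant classes are k+ co and k co+: 92 + 82 = 174.
Recombination frequency = 174/415 = 0.4193 ≈ 41.9%, i.e. 41.9 centimorgans.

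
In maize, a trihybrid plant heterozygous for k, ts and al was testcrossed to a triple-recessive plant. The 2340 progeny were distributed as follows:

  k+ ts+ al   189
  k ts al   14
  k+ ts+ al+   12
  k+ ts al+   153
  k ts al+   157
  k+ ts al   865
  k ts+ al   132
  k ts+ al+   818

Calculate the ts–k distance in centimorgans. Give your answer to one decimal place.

15.9 centimorgans

The two most frequent reciprocal classes, k+ ts al and k ts+ al+, are the parental types, so the F1 was k+ ts al / k ts+ al+.
The two rarest classes, k ts al and k+ ts+ al+, are the double crossovers. Comparing them with the parentals, only the k allele has switched, so k is the middle locus and the order is ts – k – al.
Crossovers in the ts–k interval produce the single-crossover classes k+ ts+ al and k ts al+ (189 + 157 = 346) plus the double crossovers (26).
RF(ts–k) = (346 + 26) / 2340 = 372/2340 = 0.1590 → 15.9 centimorgans.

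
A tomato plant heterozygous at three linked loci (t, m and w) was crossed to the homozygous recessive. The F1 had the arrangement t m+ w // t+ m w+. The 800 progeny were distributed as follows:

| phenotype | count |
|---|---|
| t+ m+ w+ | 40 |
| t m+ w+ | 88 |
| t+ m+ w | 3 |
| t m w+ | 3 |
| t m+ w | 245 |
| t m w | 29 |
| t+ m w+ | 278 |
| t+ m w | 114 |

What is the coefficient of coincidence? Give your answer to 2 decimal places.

0.31

The two rarest classes, t+ m+ w and t m w+, are the double crossovers. Comparing them with the parentals, only the t allele has switched, so t is the middle locus and the order is m – t – w.
m–t: (69 + 6)/800 = 0.0938; t–w: (202 + 6)/800 = 0.2600.
Expected DCO frequency = 0.0938 × 0.2600 ≈ 0.02439; observed = 6/800 ≈ 0.00750.
Coefficient of coincidence = 0.00750/0.02439 ≈ 0.31.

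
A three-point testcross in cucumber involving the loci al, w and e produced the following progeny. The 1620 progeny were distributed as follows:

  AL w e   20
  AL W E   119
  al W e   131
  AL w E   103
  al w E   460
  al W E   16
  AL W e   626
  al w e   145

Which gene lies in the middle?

The two most frequent reciprocal classes, al w E and AL W e, are the parental types, so the F1 was al w E / AL W e.
The two rarest classes, al W E and AL w e, are the double crossovers. Comparing them with the parentals, only the w allele has switched, so w is the middle locus and the order is al – w – e.

w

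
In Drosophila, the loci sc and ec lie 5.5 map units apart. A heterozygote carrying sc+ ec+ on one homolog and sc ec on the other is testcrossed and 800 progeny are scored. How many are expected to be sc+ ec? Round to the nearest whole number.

22

A map distance of 5.5 map units corresponds to a recombination frequency of 0.055.
The F1 is sc+ ec+ / sc ec, so sc+ ec is a recombinant gamete class with expected frequency r/2 = 0.055/2 = 0.0275.
Expected number = 0.0275 × 800 = 22.00 ≈ 22.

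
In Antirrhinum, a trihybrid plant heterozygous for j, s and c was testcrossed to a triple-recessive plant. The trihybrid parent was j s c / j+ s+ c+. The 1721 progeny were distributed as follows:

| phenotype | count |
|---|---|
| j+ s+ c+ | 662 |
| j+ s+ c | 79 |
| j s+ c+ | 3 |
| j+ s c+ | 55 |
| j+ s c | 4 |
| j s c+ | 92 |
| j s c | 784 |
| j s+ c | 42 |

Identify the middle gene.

j

The two rarest classes, j+ s c and j s+ c+, are the double crossovers. Comparing them with the parentals, only the j allele has switched, so j is the middle locus and the order is c – j – s.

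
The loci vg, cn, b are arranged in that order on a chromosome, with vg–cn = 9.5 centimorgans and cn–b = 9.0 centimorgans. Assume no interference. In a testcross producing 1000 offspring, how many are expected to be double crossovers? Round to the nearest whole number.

Map distances give recombination frequencies of 0.095 and 0.090 for the two intervals.
With no interference, expected double-crossover frequency = 0.095 × 0.090 = 0.00855.
Expected number = 0.00855 × 1000 = 8.55 ≈ 9.

9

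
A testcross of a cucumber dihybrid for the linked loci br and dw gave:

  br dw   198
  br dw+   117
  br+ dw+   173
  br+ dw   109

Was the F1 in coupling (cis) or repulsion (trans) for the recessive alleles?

The two most frequent classes are br+ dw+ (173) and br dw (198); these are the parental (non-recombinant) types.
So the F1 carried br+ dw+ on one chromosome and br dw on the other — the recessive alleles are on the same chromosome (cis / coupling).

cis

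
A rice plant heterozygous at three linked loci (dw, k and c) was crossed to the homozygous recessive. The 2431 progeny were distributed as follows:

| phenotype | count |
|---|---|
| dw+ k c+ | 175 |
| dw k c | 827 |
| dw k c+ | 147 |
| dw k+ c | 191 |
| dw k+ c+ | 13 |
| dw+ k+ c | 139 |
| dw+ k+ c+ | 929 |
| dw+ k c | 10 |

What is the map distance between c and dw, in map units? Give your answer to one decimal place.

12.7 map units

The two most frequent reciprocal classes, dw k c and dw+ k+ c+, are the parental types, so the F1 was dw k c / dw+ k+ c+.
The two rarest classes, dw+ k c and dw k+ c+, are the double crossovers. Comparing them with the parentals, only the dw allele has switched, so dw is the middle locus and the order is k – dw – c.
Crossovers in the dw–c interval produce the single-crossover classes dw k c+ and dw+ k+ c (147 + 139 = 286) plus the double crossovers (23).
RF(dw–c) = (286 + 23) / 2431 = 309/2431 = 0.1271 → 12.7 map units.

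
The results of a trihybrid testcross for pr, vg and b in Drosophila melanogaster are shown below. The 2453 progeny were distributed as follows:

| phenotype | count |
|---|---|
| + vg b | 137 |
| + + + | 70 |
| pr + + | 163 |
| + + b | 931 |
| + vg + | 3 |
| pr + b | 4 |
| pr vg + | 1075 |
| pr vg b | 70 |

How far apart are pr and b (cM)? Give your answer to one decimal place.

6.0 cM

The two most frequent reciprocal classes, pr vg + and + + b, are the parental types, so the F1 was pr vg + / + + b.
The two rarest classes, + vg + and pr + b, are the double crossovers. Comparing them with the parentals, only the pr allele has switched, so pr is the middle locus and the order is vg – pr – b.
Crossovers in the pr–b interval produce the single-crossover classes pr vg b and + + + (70 + 70 = 140) plus the double crossovers (7).
RF(pr–b) = (140 + 7) / 2453 = 147/2453 = 0.0599 → 6.0 cM.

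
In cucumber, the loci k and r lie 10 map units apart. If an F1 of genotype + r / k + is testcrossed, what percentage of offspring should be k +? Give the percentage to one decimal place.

A map distance of 10 map units corresponds to a recombination frequency of 0.100.
The F1 is + r / k +, so k + is a parental gamete class with expected frequency (1 − r)/2 = 0.900/2 = 0.4500.
That is 0.4500 = 45.0% of the progeny.

45.0%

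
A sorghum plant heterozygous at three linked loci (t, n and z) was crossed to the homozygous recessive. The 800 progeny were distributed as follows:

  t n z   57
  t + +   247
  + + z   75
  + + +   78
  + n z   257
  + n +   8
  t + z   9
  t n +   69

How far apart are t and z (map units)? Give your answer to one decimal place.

19.0 map units

The two most frequent reciprocal classes, + n z and t + +, are the parental types, so the F1 was + n z / t + +.
The two rarest classes, + n + and t + z, are the double crossovers. Comparing them with the parentals, only the z allele has switched, so z is the middle locus and the order is t – z – n.
Crossovers in the t–z interval produce the single-crossover classes t n z and + + + (57 + 78 = 135) plus the double crossovers (17).
RF(t–z) = (135 + 17) / 800 = 152/800 = 0.1900 → 19.0 map units.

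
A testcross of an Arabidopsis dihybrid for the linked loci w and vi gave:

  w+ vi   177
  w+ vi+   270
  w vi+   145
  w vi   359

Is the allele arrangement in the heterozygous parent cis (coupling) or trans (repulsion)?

cis

The two most frequent classes are w+ vi+ (270) and w vi (359); these are the parental (non-recombinant) types.
So the F1 carried w+ vi+ on one chromosome and w vi on the other — the recessive alleles are on the same chromosome (cis / coupling).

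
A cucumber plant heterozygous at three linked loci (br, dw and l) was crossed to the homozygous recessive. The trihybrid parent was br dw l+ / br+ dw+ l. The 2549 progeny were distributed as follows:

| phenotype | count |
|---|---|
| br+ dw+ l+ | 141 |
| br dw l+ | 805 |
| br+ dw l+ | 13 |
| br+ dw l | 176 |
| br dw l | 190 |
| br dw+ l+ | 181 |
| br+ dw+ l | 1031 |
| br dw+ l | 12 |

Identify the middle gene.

br

The two rarest classes, br+ dw l+ and br dw+ l, are the double crossovers. Comparing them with the parentals, only the br allele has switched, so br is the middle locus and the order is dw – br – l.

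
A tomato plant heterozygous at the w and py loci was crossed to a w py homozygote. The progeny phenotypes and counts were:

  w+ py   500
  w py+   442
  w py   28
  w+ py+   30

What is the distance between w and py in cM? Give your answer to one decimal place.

The two most frequent classes, w+ py (500) and w py+ (442), are the parental types, so the F1 was w+ py / w py+.
The recombinant classes are w+ py+ and w py: 30 + 28 = 58.
Recombination frequency = 58/1000 = 0.0580 ≈ 5.8%, i.e. 5.8 cM.

5.8 cM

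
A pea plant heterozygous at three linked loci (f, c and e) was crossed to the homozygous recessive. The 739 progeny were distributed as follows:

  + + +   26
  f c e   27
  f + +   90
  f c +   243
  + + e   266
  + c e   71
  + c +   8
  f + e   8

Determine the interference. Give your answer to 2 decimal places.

0.03

The two most frequent reciprocal classes, f c + and + + e, are the parental types, so the F1 was f c + / + + e.
The two rarest classes, + c + and f + e, are the double crossovers. Comparing them with the parentals, only the f allele has switched, so f is the middle locus and the order is c – f – e.
c–f: (161 + 16)/739 = 0.2395; f–e: (53 + 16)/739 = 0.0934.
Expected DCO frequency = 0.2395 × 0.0934 ≈ 0.02237; observed = 16/739 ≈ 0.02165.
Coefficient of coincidence = 0.02165/0.02237 ≈ 0.97; interference = 1 − 0.97 = 0.03.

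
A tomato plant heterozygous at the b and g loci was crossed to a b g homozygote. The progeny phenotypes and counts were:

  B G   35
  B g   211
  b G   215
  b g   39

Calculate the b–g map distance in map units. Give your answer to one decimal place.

The two most frequent classes, B g (211) and b G (215), are the parental types, so the F1 was B g / b G.
The recombinant classes are B G and b g: 35 + 39 = 74.
Recombination frequency = 74/500 = 0.1480 ≈ 14.8%, i.e. 14.8 map units.

14.8 map units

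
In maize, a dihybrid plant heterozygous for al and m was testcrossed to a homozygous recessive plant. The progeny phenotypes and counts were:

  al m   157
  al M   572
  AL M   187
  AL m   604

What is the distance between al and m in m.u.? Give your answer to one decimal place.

The two most frequent classes, AL m (604) and al M (572), are the parental types, so the F1 was AL m / al M.
The recombinant classes are AL M and al m: 187 + 157 = 344.
Recombination frequency = 344/1520 = 0.2263 ≈ 22.6%, i.e. 22.6 m.u.

22.6 m.u.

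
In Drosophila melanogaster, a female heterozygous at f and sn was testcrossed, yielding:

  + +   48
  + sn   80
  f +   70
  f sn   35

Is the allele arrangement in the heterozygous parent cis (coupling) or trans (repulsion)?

trans

The two most frequent classes are + sn (80) and f + (70); these are the parental (non-recombinant) types.
So the F1 carried + sn on one chromosome and f + on the other — the recessive alleles are on opposite chromosomes (trans / repulsion).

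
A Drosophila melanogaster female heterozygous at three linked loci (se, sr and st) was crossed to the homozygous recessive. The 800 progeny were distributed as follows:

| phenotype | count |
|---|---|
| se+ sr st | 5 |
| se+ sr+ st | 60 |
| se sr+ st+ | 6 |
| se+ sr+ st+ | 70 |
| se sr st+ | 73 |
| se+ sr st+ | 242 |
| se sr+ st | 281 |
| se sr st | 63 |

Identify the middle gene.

The two most frequent reciprocal classes, se sr+ st and se+ sr st+, are the parental types, so the F1 was se sr+ st / se+ sr st+.
The two rarest classes, se sr+ st+ and se+ sr st, are the double crossovers. Comparing them with the parentals, only the st allele has switched, so st is the middle locus and the order is sr – st – se.

st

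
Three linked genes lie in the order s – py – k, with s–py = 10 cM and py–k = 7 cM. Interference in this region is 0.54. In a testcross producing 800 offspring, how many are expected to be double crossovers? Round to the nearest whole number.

3

Map distances give recombination frequencies of 0.100 and 0.070 for the two intervals.
With interference 0.54 (so coincidence = 0.46), expected double-crossover frequency = 0.100 × 0.070 × 0.46 = 0.00322.
Expected number = 0.00322 × 800 = 2.58 ≈ 3.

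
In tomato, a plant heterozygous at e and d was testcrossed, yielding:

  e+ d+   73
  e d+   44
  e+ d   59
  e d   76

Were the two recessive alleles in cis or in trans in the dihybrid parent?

The two most frequent classes are e+ d+ (73) and e d (76); these are the parental (non-recombinant) types.
So the F1 carried e+ d+ on one chromosome and e d on the other — the recessive alleles are on the same chromosome (cis / coupling).

cis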